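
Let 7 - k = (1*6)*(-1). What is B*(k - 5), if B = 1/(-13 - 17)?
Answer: -4/15 ≈ -0.26667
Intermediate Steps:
B = -1/30 (B = 1/(-30) = -1/30 ≈ -0.033333)
k = 13 (k = 7 - 1*6*(-1) = 7 - 6*(-1) = 7 - 1*(-6) = 7 + 6 = 13)
B*(k - 5) = -(13 - 5)/30 = -1/30*8 = -4/15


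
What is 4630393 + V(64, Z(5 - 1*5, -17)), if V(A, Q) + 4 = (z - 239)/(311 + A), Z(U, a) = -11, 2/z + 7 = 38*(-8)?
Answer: 180006347598/38875 ≈ 4.6304e+6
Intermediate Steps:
z = -2/311 (z = 2/(-7 + 38*(-8)) = 2/(-7 - 304) = 2/(-311) = 2*(-1/311) = -2/311 ≈ -0.0064309)
V(A, Q) = -4 - 74331/(311*(311 + A)) (V(A, Q) = -4 + (-2/311 - 239)/(311 + A) = -4 - 74331/(311*(311 + A)))
4630393 + V(64, Z(5 - 1*5, -17)) = 4630393 + (-461215 - 1244*64)/(311*(311 + 64)) = 4630393 + (1/311)*(-461215 - 79616)/375 = 4630393 + (1/311)*(1/375)*(-540831) = 4630393 - 180277/38875 = 180006347598/38875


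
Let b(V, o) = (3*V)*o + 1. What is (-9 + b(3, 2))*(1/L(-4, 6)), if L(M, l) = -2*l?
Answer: -⅚ ≈ -0.83333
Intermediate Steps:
b(V, o) = 1 + 3*V*o (b(V, o) = 3*V*o + 1 = 1 + 3*V*o)
(-9 + b(3, 2))*(1/L(-4, 6)) = (-9 + (1 + 3*3*2))*(1/(-2*6)) = (-9 + (1 + 18))*(1/(-12)) = (-9 + 19)*(1*(-1/12)) = 10*(-1/12) = -⅚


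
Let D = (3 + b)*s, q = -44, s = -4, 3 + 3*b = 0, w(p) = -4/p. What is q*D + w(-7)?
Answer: 2468/7 ≈ 352.57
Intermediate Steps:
b = -1 (b = -1 + (1/3)*0 = -1 + 0 = -1)
D = -8 (D = (3 - 1)*(-4) = 2*(-4) = -8)
q*D + w(-7) = -44*(-8) - 4/(-7) = 352 - 4*(-1/7) = 352 + 4/7 = 2468/7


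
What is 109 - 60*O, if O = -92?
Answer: 5629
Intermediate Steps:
109 - 60*O = 109 - 60*(-92) = 109 + 5520 = 5629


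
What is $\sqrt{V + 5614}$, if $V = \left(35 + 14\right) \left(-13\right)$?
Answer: $3 \sqrt{553} \approx 70.548$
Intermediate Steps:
$V = -637$ ($V = 49 \left(-13\right) = -637$)
$\sqrt{V + 5614} = \sqrt{-637 + 5614} = \sqrt{4977} = 3 \sqrt{553}$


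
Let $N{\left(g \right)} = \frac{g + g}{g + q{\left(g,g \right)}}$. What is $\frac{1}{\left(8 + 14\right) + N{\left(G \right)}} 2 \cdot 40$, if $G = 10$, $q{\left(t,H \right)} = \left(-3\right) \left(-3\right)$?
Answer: $\frac{760}{219} \approx 3.4703$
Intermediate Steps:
$q{\left(t,H \right)} = 9$
$N{\left(g \right)} = \frac{2 g}{9 + g}$ ($N{\left(g \right)} = \frac{g + g}{g + 9} = \frac{2 g}{9 + g}$)
$\frac{1}{\left(8 + 14\right) + N{\left(G \right)}} 2 \cdot 40 = \frac{1}{\left(8 + 14\right) + 2 \cdot 10 \frac{1}{9 + 10}} \cdot 2 \cdot 40 = \frac{1}{22 + 2 \cdot 10 \cdot \frac{1}{19}} \cdot 2 \cdot 40 = \frac{1}{22 + \frac{20}{19}} \cdot 2 \cdot 40 = \frac{1}{\frac{438}{19}} \cdot 2 \cdot 40 = \frac{19}{438} \cdot 2 \cdot 40 = \frac{19}{219} \cdot 40 = \frac{760}{219}$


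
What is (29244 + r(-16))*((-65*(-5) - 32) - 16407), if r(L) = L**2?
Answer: -475363000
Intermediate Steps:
(29244 + r(-16))*((-65*(-5) - 32) - 16407) = (29244 + (-16)**2)*((-65*(-5) - 32) - 16407) = (29244 + 256)*((325 - 32) - 16407) = 29500*(293 - 16407) = 29500*(-16114) = -475363000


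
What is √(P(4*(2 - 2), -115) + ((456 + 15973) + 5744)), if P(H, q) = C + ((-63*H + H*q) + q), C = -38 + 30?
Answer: 105*√2 ≈ 148.49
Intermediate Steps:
C = -8
P(H, q) = -8 + q - 63*H + H*q (P(H, q) = -8 + ((-63*H + H*q) + q) = -8 + (q - 63*H + H*q) = -8 + q - 63*H + H*q)
√(P(4*(2 - 2), -115) + ((456 + 15973) + 5744)) = √((-8 - 115 - 252*(2 - 2) + (4*(2 - 2))*(-115)) + ((456 + 15973) + 5744)) = √((-8 - 115 - 252*0 + (4*0)*(-115)) + (16429 + 5744)) = √((-8 - 115 - 63*0 + 0*(-115)) + 22173) = √((-8 - 115 + 0 + 0) + 22173) = √(-123 + 22173) = √22050 = 105*√2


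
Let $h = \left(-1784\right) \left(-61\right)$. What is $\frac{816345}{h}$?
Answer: $\frac{816345}{108824} \approx 7.5015$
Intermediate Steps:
$h = 108824$
$\frac{816345}{h} = \frac{816345}{108824}$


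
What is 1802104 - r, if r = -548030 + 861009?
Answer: 1489125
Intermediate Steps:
r = 312979
1802104 - r = 1802104 - 1*312979 = 1802104 - 312979 = 1489125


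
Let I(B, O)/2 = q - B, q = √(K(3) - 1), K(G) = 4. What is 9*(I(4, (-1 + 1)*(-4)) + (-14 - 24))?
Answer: -414 + 18*√3 ≈ -382.82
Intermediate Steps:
q = √3 (q = √(4 - 1) = √3 ≈ 1.7320)
I(B, O) = -2*B + 2*√3 (I(B, O) = 2*(√3 - B) = -2*B + 2*√3)
9*(I(4, (-1 + 1)*(-4)) + (-14 - 24)) = 9*((-2*4 + 2*√3) + (-14 - 24)) = 9*((-8 + 2*√3) - 38) = 9*(-46 + 2*√3) = -414 + 18*√3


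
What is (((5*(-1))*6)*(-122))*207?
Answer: 757620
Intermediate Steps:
(((5*(-1))*6)*(-122))*207 = (-5*6*(-122))*207 = -30*(-122)*207 = 3660*207 = 757620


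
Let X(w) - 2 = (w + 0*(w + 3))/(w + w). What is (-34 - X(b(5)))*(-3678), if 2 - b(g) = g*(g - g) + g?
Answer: 134247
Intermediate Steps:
b(g) = 2 - g (b(g) = 2 - (g*(g - g) + g) = 2 - (g*0 + g) = 2 - (0 + g) = 2 - g)
X(w) = 5/2 (X(w) = 2 + (w + 0*(w + 3))/(w + w) = 2 + (w + 0*(3 + w))/((2*w)) = 2 + (w + 0)*(1/(2*w)) = 2 + w*(1/(2*w)) = 2 + ½ = 5/2)
(-34 - X(b(5)))*(-3678) = (-34 - 1*5/2)*(-3678) = (-34 - 5/2)*(-3678) = -73/2*(-3678) = 134247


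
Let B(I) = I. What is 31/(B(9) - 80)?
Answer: -31/71 ≈ -0.43662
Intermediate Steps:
31/(B(9) - 80) = 31/(9 - 80) = 31/(-71) = -1/71*31 = -31/71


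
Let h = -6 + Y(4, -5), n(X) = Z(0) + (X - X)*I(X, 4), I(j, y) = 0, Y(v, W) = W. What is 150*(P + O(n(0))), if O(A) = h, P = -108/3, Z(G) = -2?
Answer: -7050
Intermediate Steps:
P = -36 (P = -108*⅓ = -36)
n(X) = -2 (n(X) = -2 + (X - X)*0 = -2 + 0*0 = -2 + 0 = -2)
h = -11 (h = -6 - 5 = -11)
O(A) = -11
150*(P + O(n(0))) = 150*(-36 - 11) = 150*(-47) = -7050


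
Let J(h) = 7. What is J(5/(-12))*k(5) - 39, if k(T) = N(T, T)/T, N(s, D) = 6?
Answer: -153/5 ≈ -30.600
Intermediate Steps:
k(T) = 6/T
J(5/(-12))*k(5) - 39 = 7*(6/5) - 39 = 42/5 - 39 = -153/5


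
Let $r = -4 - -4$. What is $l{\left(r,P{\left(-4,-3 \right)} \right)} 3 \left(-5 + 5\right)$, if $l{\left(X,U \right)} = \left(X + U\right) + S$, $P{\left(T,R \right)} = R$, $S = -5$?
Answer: $0$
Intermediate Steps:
$r = 0$ ($r = -4 + 4 = 0$)
$l{\left(X,U \right)} = -5 + U + X$ ($l{\left(X,U \right)} = \left(X + U\right) - 5 = \left(U + X\right) - 5 = -5 + U + X$)
$l{\left(r,P{\left(-4,-3 \right)} \right)} 3 \left(-5 + 5\right) = \left(-5 - 3 + 0\right) 3 \left(-5 + 5\right) = - 8 \cdot 3 \cdot 0 = \left(-8\right) 0 = 0$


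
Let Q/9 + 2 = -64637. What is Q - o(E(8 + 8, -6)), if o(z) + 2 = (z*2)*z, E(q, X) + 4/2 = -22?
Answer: -582901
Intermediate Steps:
Q = -581751 (Q = -18 + 9*(-64637) = -18 - 581733 = -581751)
E(q, X) = -24 (E(q, X) = -2 - 22 = -24)
o(z) = -2 + 2*z² (o(z) = -2 + (z*2)*z = -2 + (2*z)*z = -2 + 2*z²)
Q - o(E(8 + 8, -6)) = -581751 - (-2 + 2*(-24)²) = -581751 - (-2 + 2*576) = -581751 - (-2 + 1152) = -581751 - 1*1150 = -581751 - 1150 = -582901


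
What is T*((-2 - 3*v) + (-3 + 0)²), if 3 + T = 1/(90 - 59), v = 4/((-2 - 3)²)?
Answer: -14996/775 ≈ -19.350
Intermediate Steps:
v = 4/25 (v = 4/((-5)²) = 4/25 ≈ 0.16000)
T = -92/31 (T = -3 + 1/(90 - 59) = -3 + 1/31 = -92/31 ≈ -2.9677)
T*((-2 - 3*v) + (-3 + 0)²) = -92*((-2 - 3*4/25) + (-3 + 0)²)/31 = -92*((-2 - 12/25) + (-3)²)/31 = -92*(-62/25 + 9)/31 = -92/31*163/25 = -14996/775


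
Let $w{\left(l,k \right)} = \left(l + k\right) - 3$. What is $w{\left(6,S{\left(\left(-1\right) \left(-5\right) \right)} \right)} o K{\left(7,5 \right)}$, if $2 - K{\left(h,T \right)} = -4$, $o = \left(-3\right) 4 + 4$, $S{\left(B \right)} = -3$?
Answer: $0$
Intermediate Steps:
$o = -8$ ($o = -12 + 4 = -8$)
$w{\left(l,k \right)} = -3 + k + l$ ($w{\left(l,k \right)} = \left(k + l\right) - 3 = -3 + k + l$)
$K{\left(h,T \right)} = 6$ ($K{\left(h,T \right)} = 2 - -4 = 2 + 4 = 6$)
$w{\left(6,S{\left(\left(-1\right) \left(-5\right) \right)} \right)} o K{\left(7,5 \right)} = \left(-3 - 3 + 6\right) \left(-8\right) 6 = 0 \left(-8\right) 6 = 0 \cdot 6 = 0$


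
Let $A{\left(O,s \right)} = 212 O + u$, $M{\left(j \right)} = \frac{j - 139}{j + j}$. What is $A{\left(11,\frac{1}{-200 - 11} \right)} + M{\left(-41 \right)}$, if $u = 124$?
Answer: $\frac{100786}{41} \approx 2458.2$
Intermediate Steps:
$M{\left(j \right)} = \frac{-139 + j}{2 j}$
$A{\left(O,s \right)} = 124 + 212 O$ ($A{\left(O,s \right)} = 212 O + 124 = 124 + 212 O$)
$A{\left(11,\frac{1}{-200 - 11} \right)} + M{\left(-41 \right)} = \left(124 + 212 \cdot 11\right) + \frac{-139 - 41}{2 \left(-41\right)} = \left(124 + 2332\right) + \frac{1}{2} \left(- \frac{1}{41}\right) \left(-180\right) = 2456 + \frac{90}{41} = \frac{100786}{41}$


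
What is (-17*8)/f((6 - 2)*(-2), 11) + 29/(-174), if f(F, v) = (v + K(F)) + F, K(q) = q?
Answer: 811/30 ≈ 27.033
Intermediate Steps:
f(F, v) = v + 2*F (f(F, v) = (v + F) + F = (F + v) + F = v + 2*F)
(-17*8)/f((6 - 2)*(-2), 11) + 29/(-174) = (-17*8)/(11 + 2*((6 - 2)*(-2))) + 29/(-174) = -136/(11 + 2*(4*(-2))) + 29*(-1/174) = -136/(11 + 2*(-8)) - ⅙ = -136/(11 - 16) - ⅙ = -136/(-5) - ⅙ = -136*(-⅕) - ⅙ = 136/5 - ⅙ = 811/30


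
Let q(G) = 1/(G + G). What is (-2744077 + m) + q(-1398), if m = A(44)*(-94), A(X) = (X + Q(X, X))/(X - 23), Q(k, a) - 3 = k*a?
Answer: -53880801715/19572 ≈ -2.7530e+6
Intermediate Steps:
Q(k, a) = 3 + a*k (Q(k, a) = 3 + k*a = 3 + a*k)
A(X) = (3 + X + X²)/(-23 + X) (A(X) = (X + (3 + X*X))/(X - 23) = (X + (3 + X²))/(-23 + X) = (3 + X + X²)/(-23 + X))
q(G) = 1/(2*G)
m = -62134/7 (m = ((3 + 44 + 44²)/(-23 + 44))*(-94) = ((3 + 44 + 1936)/21)*(-94) = ((1/21)*1983)*(-94) = (661/7)*(-94) = -62134/7 ≈ -8876.3)
(-2744077 + m) + q(-1398) = (-2744077 - 62134/7) + (½)/(-1398) = -19270673/7 + (½)*(-1/1398) = -19270673/7 - 1/2796 = -53880801715/19572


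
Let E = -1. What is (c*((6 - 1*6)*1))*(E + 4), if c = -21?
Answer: 0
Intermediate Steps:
(c*((6 - 1*6)*1))*(E + 4) = (-21*(6 - 1*6))*(-1 + 4) = -21*(6 - 6)*3 = -0*3 = -21*0*3 = 0*3 = 0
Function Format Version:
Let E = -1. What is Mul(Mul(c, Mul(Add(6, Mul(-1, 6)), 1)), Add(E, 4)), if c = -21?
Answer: 0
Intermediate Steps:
Mul(Mul(c, Mul(Add(6, Mul(-1, 6)), 1)), Add(E, 4)) = Mul(Mul(-21, Mul(Add(6, Mul(-1, 6)), 1)), Add(-1, 4)) = Mul(Mul(-21, Mul(Add(6, -6), 1)), 3) = Mul(Mul(-21, Mul(0, 1)), 3) = Mul(Mul(-21, 0), 3) = Mul(0, 3) = 0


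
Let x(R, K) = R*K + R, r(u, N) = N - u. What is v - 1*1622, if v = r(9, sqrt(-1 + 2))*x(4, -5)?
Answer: -1494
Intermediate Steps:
x(R, K) = R + K*R (x(R, K) = K*R + R = R + K*R)
v = 128 (v = (sqrt(-1 + 2) - 1*9)*(4*(1 - 5)) = (sqrt(1) - 9)*(4*(-4)) = (1 - 9)*(-16) = -8*(-16) = 128)
v - 1*1622 = 128 - 1*1622 = 128 - 1622 = -1494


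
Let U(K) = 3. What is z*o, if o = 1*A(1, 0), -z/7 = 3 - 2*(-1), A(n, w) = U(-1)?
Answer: -105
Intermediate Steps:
A(n, w) = 3
z = -35 (z = -7*(3 - 2*(-1)) = -7*(3 + 2) = -7*5 = -35)
o = 3 (o = 1*3 = 3)
z*o = -35*3 = -105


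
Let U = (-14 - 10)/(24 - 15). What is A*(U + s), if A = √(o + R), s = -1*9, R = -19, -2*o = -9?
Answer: -35*I*√58/6 ≈ -44.425*I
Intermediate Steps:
o = 9/2 (o = -½*(-9) = 9/2 ≈ 4.5000)
U = -8/3 (U = -24/9 = -24*⅑ = -8/3 ≈ -2.6667)
s = -9
A = I*√58/2 (A = √(9/2 - 19) = √(-29/2) = I*√58/2 ≈ 3.8079*I)
A*(U + s) = (I*√58/2)*(-8/3 - 9) = (I*√58/2)*(-35/3) = -35*I*√58/6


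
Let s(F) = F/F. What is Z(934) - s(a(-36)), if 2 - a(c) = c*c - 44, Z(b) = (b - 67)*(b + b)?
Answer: 1619555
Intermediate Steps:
Z(b) = 2*b*(-67 + b) (Z(b) = (-67 + b)*(2*b) = 2*b*(-67 + b))
a(c) = 46 - c**2 (a(c) = 2 - (c*c - 44) = 2 - (c**2 - 44) = 2 - (-44 + c**2) = 2 + (44 - c**2) = 46 - c**2)
s(F) = 1
Z(934) - s(a(-36)) = 2*934*(-67 + 934) - 1*1 = 2*934*867 - 1 = 1619556 - 1 = 1619555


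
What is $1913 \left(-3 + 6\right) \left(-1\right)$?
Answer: $-5739$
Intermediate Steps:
$1913 \left(-3 + 6\right) \left(-1\right) = 1913 \cdot 3 \left(-1\right) = 1913 \left(-3\right) = -5739$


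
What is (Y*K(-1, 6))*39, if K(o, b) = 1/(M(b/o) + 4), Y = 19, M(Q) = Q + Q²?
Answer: 741/34 ≈ 21.794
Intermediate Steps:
K(o, b) = 1/(4 + b*(1 + b/o)/o) (K(o, b) = 1/((b/o)*(1 + b/o) + 4) = 1/(b*(1 + b/o)/o + 4) = 1/(4 + b*(1 + b/o)/o))
(Y*K(-1, 6))*39 = (19*((-1)²/(4*(-1)² + 6*(6 - 1))))*39 = (19*(1/(4*1 + 6*5)))*39 = (19*(1/(4 + 30)))*39 = (19*(1/34))*39 = (19/34)*39 = 741/34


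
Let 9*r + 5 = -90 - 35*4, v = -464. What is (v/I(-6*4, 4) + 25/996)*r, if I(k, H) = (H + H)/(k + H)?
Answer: -271515475/8964 ≈ -30290.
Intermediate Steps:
I(k, H) = 2*H/(H + k) (I(k, H) = (2*H)/(H + k) = 2*H/(H + k))
r = -235/9 (r = -5/9 + (-90 - 35*4)/9 = -5/9 + (-90 - 1*140)/9 = -5/9 + (-90 - 140)/9 = -5/9 + (⅑)*(-230) = -5/9 - 230/9 = -235/9 ≈ -26.111)
(v/I(-6*4, 4) + 25/996)*r = (-464/(2*4/(4 - 6*4)) + 25/996)*(-235/9) = (-464/(2*4/(4 - 24)) + 25*(1/996))*(-235/9) = (-464/(2*4/(-20)) + 25/996)*(-235/9) = (-464/(2*4*(-1/20)) + 25/996)*(-235/9) = (-464/(-⅖) + 25/996)*(-235/9) = (-464*(-5/2) + 25/996)*(-235/9) = (1160 + 25/996)*(-235/9) = (1155385/996)*(-235/9) = -271515475/8964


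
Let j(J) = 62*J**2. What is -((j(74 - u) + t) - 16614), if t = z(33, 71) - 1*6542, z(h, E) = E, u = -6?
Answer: -373715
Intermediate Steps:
t = -6471 (t = 71 - 1*6542 = 71 - 6542 = -6471)
-((j(74 - u) + t) - 16614) = -((62*(74 - 1*(-6))**2 - 6471) - 16614) = -((62*(74 + 6)**2 - 6471) - 16614) = -((62*80**2 - 6471) - 16614) = -((62*6400 - 6471) - 16614) = -((396800 - 6471) - 16614) = -(390329 - 16614) = -1*373715 = -373715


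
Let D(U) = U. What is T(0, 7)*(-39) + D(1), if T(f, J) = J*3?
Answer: -818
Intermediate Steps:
T(f, J) = 3*J
T(0, 7)*(-39) + D(1) = (3*7)*(-39) + 1 = 21*(-39) + 1 = -819 + 1 = -818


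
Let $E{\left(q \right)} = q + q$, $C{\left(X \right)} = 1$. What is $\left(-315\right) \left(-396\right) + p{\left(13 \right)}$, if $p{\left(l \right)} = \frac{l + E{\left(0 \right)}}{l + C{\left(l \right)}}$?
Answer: $\frac{1746373}{14} \approx 1.2474 \cdot 10^{5}$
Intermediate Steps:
$E{\left(q \right)} = 2 q$
$p{\left(l \right)} = \frac{l}{1 + l}$ ($p{\left(l \right)} = \frac{l + 2 \cdot 0}{l + 1} = \frac{l + 0}{1 + l} = \frac{l}{1 + l}$)
$\left(-315\right) \left(-396\right) + p{\left(13 \right)} = \left(-315\right) \left(-396\right) + \frac{13}{1 + 13} = 124740 + \frac{13}{14} = \frac{1746373}{14}$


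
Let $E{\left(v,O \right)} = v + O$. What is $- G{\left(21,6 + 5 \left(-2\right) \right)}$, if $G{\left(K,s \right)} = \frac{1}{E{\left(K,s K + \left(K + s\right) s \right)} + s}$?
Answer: $\frac{1}{135} \approx 0.0074074$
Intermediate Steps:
$E{\left(v,O \right)} = O + v$
$G{\left(K,s \right)} = \frac{1}{K + s + K s + s \left(K + s\right)}$ ($G{\left(K,s \right)} = \frac{1}{\left(\left(s K + \left(K + s\right) s\right) + K\right) + s} = \frac{1}{\left(\left(K s + s \left(K + s\right)\right) + K\right) + s} = \frac{1}{\left(K + K s + s \left(K + s\right)\right) + s} = \frac{1}{K + s + K s + s \left(K + s\right)}$)
$- G{\left(21,6 + 5 \left(-2\right) \right)} = - \frac{1}{21 + \left(6 + 5 \left(-2\right)\right) + \left(6 + 5 \left(-2\right)\right) \left(\left(6 + 5 \left(-2\right)\right) + 2 \cdot 21\right)} = - \frac{1}{21 + \left(6 - 10\right) + \left(6 - 10\right) \left(\left(6 - 10\right) + 42\right)} = - \frac{1}{21 - 4 - 4 \left(-4 + 42\right)} = - \frac{1}{21 - 4 - 152} = - \frac{1}{-135} = \left(-1\right) \left(- \frac{1}{135}\right) = \frac{1}{135}$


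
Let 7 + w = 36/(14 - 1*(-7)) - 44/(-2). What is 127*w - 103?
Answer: 14138/7 ≈ 2019.7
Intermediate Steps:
w = 117/7 (w = -7 + (36/(14 - 1*(-7)) - 44/(-2)) = -7 + (36/(14 + 7) - 44*(-½)) = -7 + (36/21 + 22) = -7 + (36*(1/21) + 22) = -7 + (12/7 + 22) = -7 + 166/7 = 117/7 ≈ 16.714)
127*w - 103 = 127*(117/7) - 103 = 14859/7 - 103 = 14138/7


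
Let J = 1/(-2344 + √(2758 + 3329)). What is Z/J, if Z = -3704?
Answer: 8682176 - 3704*√6087 ≈ 8.3932e+6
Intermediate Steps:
J = 1/(-2344 + √6087) ≈ -0.00044131
Z/J = -3704/(-2344/5488249 - √6087/5488249)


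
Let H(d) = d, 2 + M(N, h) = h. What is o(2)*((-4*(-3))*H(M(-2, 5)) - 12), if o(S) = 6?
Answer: 144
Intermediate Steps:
M(N, h) = -2 + h
o(2)*((-4*(-3))*H(M(-2, 5)) - 12) = 6*((-4*(-3))*(-2 + 5) - 12) = 6*(12*3 - 12) = 6*(36 - 12) = 6*24 = 144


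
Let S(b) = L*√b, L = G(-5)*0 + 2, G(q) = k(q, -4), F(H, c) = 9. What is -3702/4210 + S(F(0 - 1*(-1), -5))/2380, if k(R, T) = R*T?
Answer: -87855/100198 ≈ -0.87681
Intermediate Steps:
G(q) = -4*q (G(q) = q*(-4) = -4*q)
L = 2 (L = -4*(-5)*0 + 2 = 20*0 + 2 = 0 + 2 = 2)
S(b) = 2*√b
-3702/4210 + S(F(0 - 1*(-1), -5))/2380 = -3702/4210 + (2*√9)/2380 = -3702*1/4210 + (2*3)*(1/2380) = -1851/2105 + 6*(1/2380) = -1851/2105 + 3/1190 = -87855/100198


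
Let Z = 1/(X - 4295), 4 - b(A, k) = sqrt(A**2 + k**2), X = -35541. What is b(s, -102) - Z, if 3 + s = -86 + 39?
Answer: 159345/39836 - 2*sqrt(3226) ≈ -109.60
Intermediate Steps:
s = -50 (s = -3 + (-86 + 39) = -3 - 47 = -50)
b(A, k) = 4 - sqrt(A**2 + k**2)
Z = -1/39836 (Z = 1/(-35541 - 4295) = 1/(-39836) = -1/39836 ≈ -2.5103e-5)
b(s, -102) - Z = (4 - sqrt((-50)**2 + (-102)**2)) - 1*(-1/39836) = (4 - sqrt(2500 + 10404)) + 1/39836 = (4 - sqrt(12904)) + 1/39836 = (4 - 2*sqrt(3226)) + 1/39836 = 159345/39836 - 2*sqrt(3226)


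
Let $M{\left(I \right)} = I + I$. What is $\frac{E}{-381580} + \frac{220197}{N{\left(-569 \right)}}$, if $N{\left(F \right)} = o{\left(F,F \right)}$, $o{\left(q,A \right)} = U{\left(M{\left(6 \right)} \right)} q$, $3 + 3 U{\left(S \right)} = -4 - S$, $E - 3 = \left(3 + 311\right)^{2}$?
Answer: $\frac{251002359991}{4125261380} \approx 60.845$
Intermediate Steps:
$M{\left(I \right)} = 2 I$
$E = 98599$ ($E = 3 + \left(3 + 311\right)^{2} = 3 + 314^{2} = 3 + 98596 = 98599$)
$U{\left(S \right)} = - \frac{7}{3} - \frac{S}{3}$ ($U{\left(S \right)} = -1 + \frac{-4 - S}{3} = -1 - \left(\frac{4}{3} + \frac{S}{3}\right) = - \frac{7}{3} - \frac{S}{3}$)
$o{\left(q,A \right)} = - \frac{19 q}{3}$ ($o{\left(q,A \right)} = \left(- \frac{7}{3} - \frac{2 \cdot 6}{3}\right) q = \left(- \frac{7}{3} - 4\right) q = - \frac{19 q}{3}$)
$N{\left(F \right)} = - \frac{19 F}{3}$
$\frac{E}{-381580} + \frac{220197}{N{\left(-569 \right)}} = \frac{98599}{-381580} + \frac{220197}{\left(- \frac{19}{3}\right) \left(-569\right)} = 98599 \left(- \frac{1}{381580}\right) + \frac{220197}{\frac{10811}{3}} = - \frac{98599}{381580} + 220197 \cdot \frac{3}{10811} = - \frac{98599}{381580} + \frac{660591}{10811} = \frac{251002359991}{4125261380}$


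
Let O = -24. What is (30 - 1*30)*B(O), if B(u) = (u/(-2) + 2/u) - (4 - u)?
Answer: 0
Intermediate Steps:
B(u) = -4 + u/2 + 2/u (B(u) = (u*(-½) + 2/u) + (-4 + u) = (-u/2 + 2/u) + (-4 + u) = (2/u - u/2) + (-4 + u) = -4 + u/2 + 2/u)
(30 - 1*30)*B(O) = (30 - 1*30)*(-4 + (½)*(-24) + 2/(-24)) = (30 - 30)*(-4 - 12 + 2*(-1/24)) = 0*(-4 - 12 - 1/12) = 0*(-193/12) = 0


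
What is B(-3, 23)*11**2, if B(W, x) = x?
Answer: 2783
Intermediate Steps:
B(-3, 23)*11**2 = 23*11**2 = 23*121 = 2783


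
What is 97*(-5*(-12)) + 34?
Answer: 5854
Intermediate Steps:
97*(-5*(-12)) + 34 = 97*60 + 34 = 5820 + 34 = 5854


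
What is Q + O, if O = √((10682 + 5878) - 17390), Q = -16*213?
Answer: -3408 + I*√830 ≈ -3408.0 + 28.81*I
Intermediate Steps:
Q = -3408
O = I*√830 (O = √(16560 - 17390) = √(-830) = I*√830 ≈ 28.81*I)
Q + O = -3408 + I*√830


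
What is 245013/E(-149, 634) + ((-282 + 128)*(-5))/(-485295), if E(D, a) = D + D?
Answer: -23780762659/28923582 ≈ -822.19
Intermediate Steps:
E(D, a) = 2*D
245013/E(-149, 634) + ((-282 + 128)*(-5))/(-485295) = 245013/((2*(-149))) + ((-282 + 128)*(-5))/(-485295) = 245013/(-298) - 154*(-5)*(-1/485295) = 245013*(-1/298) + 770*(-1/485295) = -245013/298 - 154/97059 = -23780762659/28923582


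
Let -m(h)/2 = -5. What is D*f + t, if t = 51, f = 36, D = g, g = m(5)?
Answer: 411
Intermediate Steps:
m(h) = 10 (m(h) = -2*(-5) = 10)
g = 10
D = 10
D*f + t = 10*36 + 51 = 360 + 51 = 411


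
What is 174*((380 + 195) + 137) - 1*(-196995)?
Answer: 320883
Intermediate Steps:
174*((380 + 195) + 137) - 1*(-196995) = 174*(575 + 137) + 196995 = 174*712 + 196995 = 123888 + 196995 = 320883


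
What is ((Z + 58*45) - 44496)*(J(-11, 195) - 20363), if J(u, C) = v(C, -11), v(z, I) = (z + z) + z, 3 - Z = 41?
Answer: 829172872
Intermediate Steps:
Z = -38 (Z = 3 - 1*41 = 3 - 41 = -38)
v(z, I) = 3*z (v(z, I) = 2*z + z = 3*z)
J(u, C) = 3*C
((Z + 58*45) - 44496)*(J(-11, 195) - 20363) = ((-38 + 58*45) - 44496)*(3*195 - 20363) = ((-38 + 2610) - 44496)*(585 - 20363) = (2572 - 44496)*(-19778) = -41924*(-19778) = 829172872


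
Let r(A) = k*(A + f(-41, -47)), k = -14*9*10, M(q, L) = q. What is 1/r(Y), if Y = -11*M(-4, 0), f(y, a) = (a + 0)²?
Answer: -1/2838780 ≈ -3.5226e-7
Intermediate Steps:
f(y, a) = a²
k = -1260 (k = -126*10 = -1260)
Y = 44 (Y = -11*(-4) = 44)
r(A) = -2783340 - 1260*A (r(A) = -1260*(A + (-47)²) = -1260*(A + 2209) = -1260*(2209 + A) = -2783340 - 1260*A)
1/r(Y) = 1/(-2783340 - 1260*44) = 1/(-2783340 - 55440) = 1/(-2838780) = -1/2838780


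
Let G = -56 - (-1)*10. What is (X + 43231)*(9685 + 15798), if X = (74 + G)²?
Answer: 1121634245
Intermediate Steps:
G = -46 (G = -56 - 1*(-10) = -56 + 10 = -46)
X = 784 (X = (74 - 46)² = 28² = 784)
(X + 43231)*(9685 + 15798) = (784 + 43231)*(9685 + 15798) = 44015*25483 = 1121634245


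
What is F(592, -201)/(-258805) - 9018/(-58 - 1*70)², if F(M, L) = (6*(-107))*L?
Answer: -2224063809/2120130560 ≈ -1.0490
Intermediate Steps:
F(M, L) = -642*L
F(592, -201)/(-258805) - 9018/(-58 - 1*70)² = -642*(-201)/(-258805) - 9018/(-58 - 1*70)² = 129042*(-1/258805) - 9018/(-58 - 70)² = -129042/258805 - 9018/((-128)²) = -129042/258805 - 9018/16384 = -129042/258805 - 9018*1/16384 = -129042/258805 - 4509/8192 = -2224063809/2120130560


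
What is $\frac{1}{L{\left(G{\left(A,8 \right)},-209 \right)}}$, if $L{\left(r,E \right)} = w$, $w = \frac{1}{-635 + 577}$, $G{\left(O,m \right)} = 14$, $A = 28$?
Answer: $-58$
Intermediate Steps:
$w = - \frac{1}{58}$ ($w = \frac{1}{-58} = - \frac{1}{58} \approx -0.017241$)
$L{\left(r,E \right)} = - \frac{1}{58}$
$\frac{1}{L{\left(G{\left(A,8 \right)},-209 \right)}} = \frac{1}{- \frac{1}{58}} = -58$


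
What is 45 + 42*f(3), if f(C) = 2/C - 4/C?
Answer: 17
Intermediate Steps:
f(C) = -2/C
45 + 42*f(3) = 45 + 42*(-2/3) = 45 + 42*(-2*⅓) = 45 + 42*(-⅔) = 45 - 28 = 17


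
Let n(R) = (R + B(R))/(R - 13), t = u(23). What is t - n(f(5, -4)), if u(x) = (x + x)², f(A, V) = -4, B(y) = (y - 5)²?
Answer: 36049/17 ≈ 2120.5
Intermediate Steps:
B(y) = (-5 + y)²
u(x) = 4*x² (u(x) = (2*x)² = 4*x²)
t = 2116 (t = 4*23² = 4*529 = 2116)
n(R) = (R + (-5 + R)²)/(-13 + R) (n(R) = (R + (-5 + R)²)/(R - 13) = (R + (-5 + R)²)/(-13 + R))
t - n(f(5, -4)) = 2116 - (-4 + (-5 - 4)²)/(-13 - 4) = 2116 - (-4 + (-9)²)/(-17) = 2116 - (-1)*(-4 + 81)/17 = 2116 - (-1)*77/17 = 2116 - 1*(-77/17) = 2116 + 77/17 = 36049/17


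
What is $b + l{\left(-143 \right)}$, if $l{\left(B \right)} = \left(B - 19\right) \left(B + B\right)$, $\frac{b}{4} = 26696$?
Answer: $153116$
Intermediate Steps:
$b = 106784$ ($b = 4 \cdot 26696 = 106784$)
$l{\left(B \right)} = 2 B \left(-19 + B\right)$ ($l{\left(B \right)} = \left(-19 + B\right) 2 B = 2 B \left(-19 + B\right)$)
$b + l{\left(-143 \right)} = 106784 + 2 \left(-143\right) \left(-19 - 143\right) = 106784 + 2 \left(-143\right) \left(-162\right) = 106784 + 46332 = 153116$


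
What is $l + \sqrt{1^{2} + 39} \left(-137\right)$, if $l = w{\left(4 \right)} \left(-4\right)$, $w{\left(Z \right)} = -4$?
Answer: $16 - 274 \sqrt{10} \approx -850.46$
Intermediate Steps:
$l = 16$ ($l = \left(-4\right) \left(-4\right) = 16$)
$l + \sqrt{1^{2} + 39} \left(-137\right) = 16 + \sqrt{1^{2} + 39} \left(-137\right) = 16 + \sqrt{1 + 39} \left(-137\right) = 16 + \sqrt{40} \left(-137\right) = 16 + 2 \sqrt{10} \left(-137\right) = 16 - 274 \sqrt{10}$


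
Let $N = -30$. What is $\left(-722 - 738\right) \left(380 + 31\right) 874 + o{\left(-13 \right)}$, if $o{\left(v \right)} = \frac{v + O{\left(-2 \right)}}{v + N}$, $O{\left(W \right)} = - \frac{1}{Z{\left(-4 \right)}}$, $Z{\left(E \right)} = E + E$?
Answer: $- \frac{180411639257}{344} \approx -5.2445 \cdot 10^{8}$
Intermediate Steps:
$Z{\left(E \right)} = 2 E$
$O{\left(W \right)} = \frac{1}{8}$ ($O{\left(W \right)} = - \frac{1}{2 \left(-4\right)} = - \frac{1}{-8} = \left(-1\right) \left(- \frac{1}{8}\right) = \frac{1}{8}$)
$o{\left(v \right)} = \frac{\frac{1}{8} + v}{-30 + v}$ ($o{\left(v \right)} = \frac{v + \frac{1}{8}}{v - 30} = \frac{\frac{1}{8} + v}{-30 + v}$)
$\left(-722 - 738\right) \left(380 + 31\right) 874 + o{\left(-13 \right)} = \left(-722 - 738\right) \left(380 + 31\right) 874 + \frac{\frac{1}{8} - 13}{-30 - 13} = \left(-1460\right) 411 \cdot 874 + \frac{1}{-43} \left(- \frac{103}{8}\right) = \left(-600060\right) 874 - - \frac{103}{344} = -524452440 + \frac{103}{344} = - \frac{180411639257}{344}$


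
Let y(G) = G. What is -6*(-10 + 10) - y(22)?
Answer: -22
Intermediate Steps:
-6*(-10 + 10) - y(22) = -6*(-10 + 10) - 1*22 = -6*0 - 22 = 0 - 22 = -22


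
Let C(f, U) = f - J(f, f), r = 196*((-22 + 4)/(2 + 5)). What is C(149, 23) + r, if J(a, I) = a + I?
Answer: -653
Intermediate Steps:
J(a, I) = I + a
r = -504 (r = 196*(-18/7) = -504)
C(f, U) = -f (C(f, U) = f - (f + f) = f - 2*f = -f)
C(149, 23) + r = -1*149 - 504 = -149 - 504 = -653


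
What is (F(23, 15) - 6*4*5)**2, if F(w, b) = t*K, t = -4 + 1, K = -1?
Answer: 13689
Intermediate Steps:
t = -3
F(w, b) = 3 (F(w, b) = -3*(-1) = 3)
(F(23, 15) - 6*4*5)**2 = (3 - 6*4*5)**2 = (3 - 24*5)**2 = (3 - 120)**2 = (-117)**2 = 13689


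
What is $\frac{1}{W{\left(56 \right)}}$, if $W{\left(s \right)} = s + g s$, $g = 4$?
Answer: $\frac{1}{280} \approx 0.0035714$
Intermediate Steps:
$W{\left(s \right)} = 5 s$ ($W{\left(s \right)} = s + 4 s = 5 s$)
$\frac{1}{W{\left(56 \right)}} = \frac{1}{5 \cdot 56} = \frac{1}{280}$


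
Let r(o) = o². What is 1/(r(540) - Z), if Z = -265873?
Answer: 1/557473 ≈ 1.7938e-6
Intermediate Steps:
1/(r(540) - Z) = 1/(540² - 1*(-265873)) = 1/(291600 + 265873) = 1/557473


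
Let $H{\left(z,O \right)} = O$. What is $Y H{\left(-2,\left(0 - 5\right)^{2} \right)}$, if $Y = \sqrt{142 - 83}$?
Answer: $25 \sqrt{59} \approx 192.03$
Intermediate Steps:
$Y = \sqrt{59} \approx 7.6811$
$Y H{\left(-2,\left(0 - 5\right)^{2} \right)} = \sqrt{59} \left(0 - 5\right)^{2} = \sqrt{59} \left(-5\right)^{2} = \sqrt{59} \cdot 25 = 25 \sqrt{59}$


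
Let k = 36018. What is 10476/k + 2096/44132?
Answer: 2489910/7359011 ≈ 0.33835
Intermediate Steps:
10476/k + 2096/44132 = 10476/36018 + 2096/44132 = 10476*(1/36018) + 2096*(1/44132) = 194/667 + 524/11033 = 2489910/7359011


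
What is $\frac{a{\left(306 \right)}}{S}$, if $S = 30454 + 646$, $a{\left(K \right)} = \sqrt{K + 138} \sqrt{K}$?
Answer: $\frac{3 \sqrt{3774}}{15550} \approx 0.011852$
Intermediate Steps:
$a{\left(K \right)} = \sqrt{K} \sqrt{138 + K}$ ($a{\left(K \right)} = \sqrt{138 + K} \sqrt{K} = \sqrt{K} \sqrt{138 + K}$)
$S = 31100$
$\frac{a{\left(306 \right)}}{S} = \frac{\sqrt{306} \sqrt{138 + 306}}{31100} = 3 \sqrt{34} \sqrt{444} \cdot \frac{1}{31100} = 3 \sqrt{34} \cdot 2 \sqrt{111} \cdot \frac{1}{31100} = 6 \sqrt{3774} \cdot \frac{1}{31100} = \frac{3 \sqrt{3774}}{15550}$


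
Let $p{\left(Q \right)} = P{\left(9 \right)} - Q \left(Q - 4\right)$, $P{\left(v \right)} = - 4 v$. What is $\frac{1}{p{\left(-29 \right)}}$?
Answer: $- \frac{1}{993} \approx -0.0010071$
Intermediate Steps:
$p{\left(Q \right)} = -36 - Q \left(-4 + Q\right)$ ($p{\left(Q \right)} = \left(-4\right) 9 - Q \left(Q - 4\right) = -36 - Q \left(-4 + Q\right)$)
$\frac{1}{p{\left(-29 \right)}} = \frac{1}{-36 - \left(-29\right)^{2} + 4 \left(-29\right)} = \frac{1}{-36 - 841 - 116} = \frac{1}{-993} = - \frac{1}{993}$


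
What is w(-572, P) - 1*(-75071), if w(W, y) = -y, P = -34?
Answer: 75105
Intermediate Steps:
w(-572, P) - 1*(-75071) = -1*(-34) - 1*(-75071) = 34 + 75071 = 75105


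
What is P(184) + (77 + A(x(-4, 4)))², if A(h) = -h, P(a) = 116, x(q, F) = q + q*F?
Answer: 9525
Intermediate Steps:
x(q, F) = q + F*q
P(184) + (77 + A(x(-4, 4)))² = 116 + (77 - (-4)*(1 + 4))² = 116 + (77 - (-4)*5)² = 116 + (77 - 1*(-20))² = 116 + (77 + 20)² = 116 + 97² = 116 + 9409 = 9525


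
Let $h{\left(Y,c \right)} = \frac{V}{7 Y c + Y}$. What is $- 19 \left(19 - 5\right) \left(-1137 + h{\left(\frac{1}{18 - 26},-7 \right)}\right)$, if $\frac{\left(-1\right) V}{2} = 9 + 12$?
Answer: $304304$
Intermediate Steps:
$V = -42$ ($V = - 2 \left(9 + 12\right) = \left(-2\right) 21 = -42$)
$h{\left(Y,c \right)} = - \frac{42}{Y + 7 Y c}$ ($h{\left(Y,c \right)} = - \frac{42}{7 Y c + Y} = - \frac{42}{Y + 7 Y c}$)
$- 19 \left(19 - 5\right) \left(-1137 + h{\left(\frac{1}{18 - 26},-7 \right)}\right) = - 19 \left(19 - 5\right) \left(-1137 - \frac{42}{\frac{1}{18 - 26} \left(1 + 7 \left(-7\right)\right)}\right) = \left(-19\right) 14 \left(-1137 - \frac{42}{\frac{1}{-8} \left(1 - 49\right)}\right) = - 266 \left(-1137 - \frac{42}{\left(- \frac{1}{8}\right) \left(-48\right)}\right) = - 266 \left(-1137 - \left(-336\right) \left(- \frac{1}{48}\right)\right) = - 266 \left(-1137 - 7\right) = \left(-266\right) \left(-1144\right) = 304304$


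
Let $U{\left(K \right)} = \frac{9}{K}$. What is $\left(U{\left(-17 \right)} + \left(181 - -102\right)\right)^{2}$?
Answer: $\frac{23059204}{289} \approx 79790.0$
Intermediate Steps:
$\left(U{\left(-17 \right)} + \left(181 - -102\right)\right)^{2} = \left(\frac{9}{-17} + \left(181 - -102\right)\right)^{2} = \left(9 \left(- \frac{1}{17}\right) + \left(181 + 102\right)\right)^{2} = \left(- \frac{9}{17} + 283\right)^{2} = \left(\frac{4802}{17}\right)^{2} = \frac{23059204}{289}$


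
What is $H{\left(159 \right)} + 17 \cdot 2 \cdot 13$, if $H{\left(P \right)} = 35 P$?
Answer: $6007$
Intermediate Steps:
$H{\left(159 \right)} + 17 \cdot 2 \cdot 13 = 35 \cdot 159 + 17 \cdot 2 \cdot 13 = 5565 + 34 \cdot 13 = 5565 + 442 = 6007$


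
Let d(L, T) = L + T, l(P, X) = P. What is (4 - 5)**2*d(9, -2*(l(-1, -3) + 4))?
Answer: 3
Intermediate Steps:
(4 - 5)**2*d(9, -2*(l(-1, -3) + 4)) = (4 - 5)**2*(9 - 2*(-1 + 4)) = (-1)**2*(9 - 2*3) = 1*(9 - 6) = 1*3 = 3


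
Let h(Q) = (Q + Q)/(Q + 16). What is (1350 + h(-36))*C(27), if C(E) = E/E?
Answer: 6768/5 ≈ 1353.6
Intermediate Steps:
h(Q) = 2*Q/(16 + Q) (h(Q) = (2*Q)/(16 + Q) = 2*Q/(16 + Q))
C(E) = 1
(1350 + h(-36))*C(27) = (1350 + 2*(-36)/(16 - 36))*1 = (1350 + 2*(-36)/(-20))*1 = (1350 + 2*(-36)*(-1/20))*1 = (1350 + 18/5)*1 = (6768/5)*1 = 6768/5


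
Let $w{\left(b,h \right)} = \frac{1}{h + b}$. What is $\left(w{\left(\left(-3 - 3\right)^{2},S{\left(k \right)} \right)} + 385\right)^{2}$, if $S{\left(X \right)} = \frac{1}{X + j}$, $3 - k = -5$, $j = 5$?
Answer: $\frac{32608414084}{219961} \approx 1.4825 \cdot 10^{5}$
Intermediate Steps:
$k = 8$ ($k = 3 - -5 = 3 + 5 = 8$)
$S{\left(X \right)} = \frac{1}{5 + X}$ ($S{\left(X \right)} = \frac{1}{X + 5} = \frac{1}{5 + X}$)
$w{\left(b,h \right)} = \frac{1}{b + h}$
$\left(w{\left(\left(-3 - 3\right)^{2},S{\left(k \right)} \right)} + 385\right)^{2} = \left(\frac{1}{\left(-3 - 3\right)^{2} + \frac{1}{5 + 8}} + 385\right)^{2} = \left(\frac{1}{\left(-6\right)^{2} + \frac{1}{13}} + 385\right)^{2} = \left(\frac{1}{36 + \frac{1}{13}} + 385\right)^{2} = \left(\frac{1}{\frac{469}{13}} + 385\right)^{2} = \left(\frac{13}{469} + 385\right)^{2} = \left(\frac{180578}{469}\right)^{2} = \frac{32608414084}{219961}$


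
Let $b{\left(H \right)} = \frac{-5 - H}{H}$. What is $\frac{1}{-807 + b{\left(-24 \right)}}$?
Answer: $- \frac{24}{19387} \approx -0.0012379$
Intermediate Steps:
$b{\left(H \right)} = \frac{-5 - H}{H}$
$\frac{1}{-807 + b{\left(-24 \right)}} = \frac{1}{-807 + \frac{-5 - -24}{-24}} = \frac{1}{-807 - \frac{-5 + 24}{24}} = \frac{1}{-807 - \frac{19}{24}} = \frac{1}{- \frac{19387}{24}} = - \frac{24}{19387}$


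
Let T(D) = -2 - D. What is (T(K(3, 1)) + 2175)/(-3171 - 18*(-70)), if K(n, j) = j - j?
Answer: -2173/1911 ≈ -1.1371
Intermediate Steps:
K(n, j) = 0
(T(K(3, 1)) + 2175)/(-3171 - 18*(-70)) = ((-2 - 1*0) + 2175)/(-3171 - 18*(-70)) = ((-2 + 0) + 2175)/(-3171 + 1260) = (-2 + 2175)/(-1911) = 2173*(-1/1911) = -2173/1911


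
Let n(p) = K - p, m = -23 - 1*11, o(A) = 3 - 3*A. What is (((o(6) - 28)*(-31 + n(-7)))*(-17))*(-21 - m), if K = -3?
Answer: -256581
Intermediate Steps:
m = -34 (m = -23 - 11 = -34)
n(p) = -3 - p
(((o(6) - 28)*(-31 + n(-7)))*(-17))*(-21 - m) = ((((3 - 3*6) - 28)*(-31 + (-3 - 1*(-7))))*(-17))*(-21 - 1*(-34)) = ((((3 - 18) - 28)*(-31 + (-3 + 7)))*(-17))*(-21 + 34) = (((-15 - 28)*(-31 + 4))*(-17))*13 = (-43*(-27)*(-17))*13 = (1161*(-17))*13 = -19737*13 = -256581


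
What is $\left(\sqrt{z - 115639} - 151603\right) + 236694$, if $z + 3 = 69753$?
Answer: $85091 + i \sqrt{45889} \approx 85091.0 + 214.22 i$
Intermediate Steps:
$z = 69750$ ($z = -3 + 69753 = 69750$)
$\left(\sqrt{z - 115639} - 151603\right) + 236694 = \left(\sqrt{69750 - 115639} - 151603\right) + 236694 = \left(\sqrt{-45889} - 151603\right) + 236694 = \left(i \sqrt{45889} - 151603\right) + 236694 = \left(-151603 + i \sqrt{45889}\right) + 236694 = 85091 + i \sqrt{45889}$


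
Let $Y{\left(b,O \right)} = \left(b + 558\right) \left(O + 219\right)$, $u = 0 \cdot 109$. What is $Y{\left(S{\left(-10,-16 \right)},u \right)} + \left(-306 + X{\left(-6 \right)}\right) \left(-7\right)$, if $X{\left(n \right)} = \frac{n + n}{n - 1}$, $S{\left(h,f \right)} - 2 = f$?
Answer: $121266$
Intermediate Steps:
$S{\left(h,f \right)} = 2 + f$
$u = 0$
$X{\left(n \right)} = \frac{2 n}{-1 + n}$
$Y{\left(b,O \right)} = \left(219 + O\right) \left(558 + b\right)$ ($Y{\left(b,O \right)} = \left(558 + b\right) \left(219 + O\right) = \left(219 + O\right) \left(558 + b\right)$)
$Y{\left(S{\left(-10,-16 \right)},u \right)} + \left(-306 + X{\left(-6 \right)}\right) \left(-7\right) = \left(122202 + 219 \left(2 - 16\right) + 558 \cdot 0 + 0 \left(2 - 16\right)\right) + \left(-306 + 2 \left(-6\right) \frac{1}{-1 - 6}\right) \left(-7\right) = \left(122202 + 219 \left(-14\right) + 0 + 0 \left(-14\right)\right) + \left(-306 + 2 \left(-6\right) \frac{1}{-7}\right) \left(-7\right) = \left(122202 - 3066 + 0 + 0\right) + \left(-306 + 2 \left(-6\right) \left(- \frac{1}{7}\right)\right) \left(-7\right) = 119136 + \left(-306 + \frac{12}{7}\right) \left(-7\right) = 119136 - -2130 = 119136 + 2130 = 121266$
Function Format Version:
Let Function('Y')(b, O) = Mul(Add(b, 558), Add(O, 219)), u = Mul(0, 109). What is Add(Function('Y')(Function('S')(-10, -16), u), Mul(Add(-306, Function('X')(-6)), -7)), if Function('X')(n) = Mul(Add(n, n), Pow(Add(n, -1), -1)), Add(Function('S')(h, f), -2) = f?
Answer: 121266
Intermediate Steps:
Function('S')(h, f) = Add(2, f)
u = 0
Function('X')(n) = Mul(2, n, Pow(Add(-1, n), -1)) (Function('X')(n) = Mul(Mul(2, n), Pow(Add(-1, n), -1)) = Mul(2, n, Pow(Add(-1, n), -1)))
Function('Y')(b, O) = Mul(Add(219, O), Add(558, b)) (Function('Y')(b, O) = Mul(Add(558, b), Add(219, O)) = Mul(Add(219, O), Add(558, b)))
Add(Function('Y')(Function('S')(-10, -16), u), Mul(Add(-306, Function('X')(-6)), -7)) = Add(Add(122202, Mul(219, Add(2, -16)), Mul(558, 0), Mul(0, Add(2, -16))), Mul(Add(-306, Mul(2, -6, Pow(Add(-1, -6), -1))), -7)) = Add(Add(122202, Mul(219, -14), 0, Mul(0, -14)), Mul(Add(-306, Mul(2, -6, Pow(-7, -1))), -7)) = Add(Add(122202, -3066, 0, 0), Mul(Add(-306, Mul(2, -6, Rational(-1, 7))), -7)) = Add(119136, Mul(Add(-306, Rational(12, 7)), -7)) = Add(119136, Mul(Rational(-2130, 7), -7)) = Add(119136, 2130) = 121266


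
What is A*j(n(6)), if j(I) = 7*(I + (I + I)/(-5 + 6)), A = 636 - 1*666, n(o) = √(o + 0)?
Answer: -630*√6 ≈ -1543.2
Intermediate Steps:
n(o) = √o
A = -30 (A = 636 - 666 = -30)
j(I) = 21*I (j(I) = 7*(I + (2*I)/1) = 7*(I + (2*I)*1) = 7*(I + 2*I) = 7*(3*I) = 21*I)
A*j(n(6)) = -630*√6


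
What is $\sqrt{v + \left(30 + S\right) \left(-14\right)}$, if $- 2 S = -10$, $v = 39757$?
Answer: $3 \sqrt{4363} \approx 198.16$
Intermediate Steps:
$S = 5$ ($S = \left(- \frac{1}{2}\right) \left(-10\right) = 5$)
$\sqrt{v + \left(30 + S\right) \left(-14\right)} = \sqrt{39757 + \left(30 + 5\right) \left(-14\right)} = \sqrt{39757 + 35 \left(-14\right)} = \sqrt{39757 - 490} = \sqrt{39267} = 3 \sqrt{4363}$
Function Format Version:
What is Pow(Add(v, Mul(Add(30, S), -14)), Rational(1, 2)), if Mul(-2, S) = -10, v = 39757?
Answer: Mul(3, Pow(4363, Rational(1, 2))) ≈ 198.16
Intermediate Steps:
S = 5 (S = Mul(Rational(-1, 2), -10) = 5)
Pow(Add(v, Mul(Add(30, S), -14)), Rational(1, 2)) = Pow(Add(39757, Mul(Add(30, 5), -14)), Rational(1, 2)) = Pow(Add(39757, Mul(35, -14)), Rational(1, 2)) = Pow(Add(39757, -490), Rational(1, 2)) = Pow(39267, Rational(1, 2)) = Mul(3, Pow(4363, Rational(1, 2)))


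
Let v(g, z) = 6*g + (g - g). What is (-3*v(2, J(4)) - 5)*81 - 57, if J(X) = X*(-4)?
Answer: -3378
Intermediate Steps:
J(X) = -4*X
v(g, z) = 6*g (v(g, z) = 6*g + 0 = 6*g)
(-3*v(2, J(4)) - 5)*81 - 57 = (-18*2 - 5)*81 - 57 = (-3*12 - 5)*81 - 57 = (-36 - 5)*81 - 57 = -41*81 - 57 = -3321 - 57 = -3378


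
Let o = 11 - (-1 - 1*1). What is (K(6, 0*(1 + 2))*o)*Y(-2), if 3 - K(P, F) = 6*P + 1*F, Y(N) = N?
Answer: 858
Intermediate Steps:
K(P, F) = 3 - F - 6*P (K(P, F) = 3 - (6*P + 1*F) = 3 - (6*P + F) = 3 - (F + 6*P) = 3 + (-F - 6*P) = 3 - F - 6*P)
o = 13 (o = 11 - (-1 - 1) = 11 - 1*(-2) = 11 + 2 = 13)
(K(6, 0*(1 + 2))*o)*Y(-2) = ((3 - 0*(1 + 2) - 6*6)*13)*(-2) = ((3 - 0*3 - 36)*13)*(-2) = ((3 - 1*0 - 36)*13)*(-2) = ((3 + 0 - 36)*13)*(-2) = -33*13*(-2) = -429*(-2) = 858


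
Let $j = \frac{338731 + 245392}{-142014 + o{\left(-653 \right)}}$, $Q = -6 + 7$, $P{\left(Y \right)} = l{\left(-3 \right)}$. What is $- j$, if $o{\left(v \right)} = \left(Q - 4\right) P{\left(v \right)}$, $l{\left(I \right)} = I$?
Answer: $\frac{584123}{142005} \approx 4.1134$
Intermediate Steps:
$P{\left(Y \right)} = -3$
$Q = 1$
$o{\left(v \right)} = 9$ ($o{\left(v \right)} = \left(1 - 4\right) \left(-3\right) = \left(-3\right) \left(-3\right) = 9$)
$j = - \frac{584123}{142005}$ ($j = \frac{338731 + 245392}{-142014 + 9} = \frac{584123}{-142005} = 584123 \left(- \frac{1}{142005}\right) = - \frac{584123}{142005} \approx -4.1134$)
$- j = \left(-1\right) \left(- \frac{584123}{142005}\right) = \frac{584123}{142005}$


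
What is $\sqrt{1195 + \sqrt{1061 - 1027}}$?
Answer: $\sqrt{1195 + \sqrt{34}} \approx 34.653$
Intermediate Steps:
$\sqrt{1195 + \sqrt{1061 - 1027}} = \sqrt{1195 + \sqrt{34}}$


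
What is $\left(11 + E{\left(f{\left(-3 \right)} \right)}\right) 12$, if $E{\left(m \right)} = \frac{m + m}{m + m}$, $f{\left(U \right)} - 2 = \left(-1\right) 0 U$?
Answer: $144$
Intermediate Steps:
$f{\left(U \right)} = 2$ ($f{\left(U \right)} = 2 + \left(-1\right) 0 U = 2 + 0 U = 2 + 0 = 2$)
$E{\left(m \right)} = 1$ ($E{\left(m \right)} = \frac{2 m}{2 m} = 2 m \frac{1}{2 m} = 1$)
$\left(11 + E{\left(f{\left(-3 \right)} \right)}\right) 12 = \left(11 + 1\right) 12 = 12 \cdot 12 = 144$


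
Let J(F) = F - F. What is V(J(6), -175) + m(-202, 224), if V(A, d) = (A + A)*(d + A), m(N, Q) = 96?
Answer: 96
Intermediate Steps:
J(F) = 0
V(A, d) = 2*A*(A + d) (V(A, d) = (2*A)*(A + d) = 2*A*(A + d))
V(J(6), -175) + m(-202, 224) = 2*0*(0 - 175) + 96 = 2*0*(-175) + 96 = 0 + 96 = 96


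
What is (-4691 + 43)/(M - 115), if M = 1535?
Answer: -1162/355 ≈ -3.2732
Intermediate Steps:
(-4691 + 43)/(M - 115) = (-4691 + 43)/(1535 - 115) = -4648/1420 = -4648*1/1420 = -1162/355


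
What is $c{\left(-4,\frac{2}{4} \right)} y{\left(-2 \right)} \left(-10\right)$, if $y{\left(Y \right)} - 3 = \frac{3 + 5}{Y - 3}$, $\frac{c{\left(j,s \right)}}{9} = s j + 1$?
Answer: $126$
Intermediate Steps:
$c{\left(j,s \right)} = 9 + 9 j s$ ($c{\left(j,s \right)} = 9 \left(s j + 1\right) = 9 \left(j s + 1\right) = 9 \left(1 + j s\right) = 9 + 9 j s$)
$y{\left(Y \right)} = 3 + \frac{8}{-3 + Y}$ ($y{\left(Y \right)} = 3 + \frac{3 + 5}{Y - 3} = 3 + \frac{8}{-3 + Y}$)
$c{\left(-4,\frac{2}{4} \right)} y{\left(-2 \right)} \left(-10\right) = \left(9 + 9 \left(-4\right) \frac{2}{4}\right) \frac{-1 + 3 \left(-2\right)}{-3 - 2} \left(-10\right) = \left(9 + 9 \left(-4\right) 2 \cdot \frac{1}{4}\right) \frac{-1 - 6}{-5} \left(-10\right) = \left(9 + 9 \left(-4\right) \frac{1}{2}\right) \left(\left(- \frac{1}{5}\right) \left(-7\right)\right) \left(-10\right) = \left(9 - 18\right) \frac{7}{5} \left(-10\right) = \left(-9\right) \frac{7}{5} \left(-10\right) = \left(- \frac{63}{5}\right) \left(-10\right) = 126$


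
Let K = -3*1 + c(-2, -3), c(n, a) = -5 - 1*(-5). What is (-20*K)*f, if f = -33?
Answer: -1980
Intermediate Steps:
c(n, a) = 0 (c(n, a) = -5 + 5 = 0)
K = -3 (K = -3*1 + 0 = -3 + 0 = -3)
(-20*K)*f = -20*(-3)*(-33) = 60*(-33) = -1980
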